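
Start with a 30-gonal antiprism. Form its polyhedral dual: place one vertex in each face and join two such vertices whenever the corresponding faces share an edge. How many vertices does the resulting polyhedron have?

62

The base solid has V = 60, E = 120, F = 62.
The dual swaps V and F and preserves E: V′ = F = 62, E′ = E = 120, F′ = V = 60.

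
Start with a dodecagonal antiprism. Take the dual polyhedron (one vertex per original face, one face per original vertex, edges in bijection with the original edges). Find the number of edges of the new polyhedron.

48

The base solid has V = 24, E = 48, F = 26.
The dual swaps V and F and preserves E: V′ = F = 26, E′ = E = 48, F′ = V = 24.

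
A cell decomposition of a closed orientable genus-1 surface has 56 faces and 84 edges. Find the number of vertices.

28

For a closed orientable surface of genus 1, χ = 2 − 2·1 = 0.
V = 0 + E − F = 0 + 84 − 56 = 28.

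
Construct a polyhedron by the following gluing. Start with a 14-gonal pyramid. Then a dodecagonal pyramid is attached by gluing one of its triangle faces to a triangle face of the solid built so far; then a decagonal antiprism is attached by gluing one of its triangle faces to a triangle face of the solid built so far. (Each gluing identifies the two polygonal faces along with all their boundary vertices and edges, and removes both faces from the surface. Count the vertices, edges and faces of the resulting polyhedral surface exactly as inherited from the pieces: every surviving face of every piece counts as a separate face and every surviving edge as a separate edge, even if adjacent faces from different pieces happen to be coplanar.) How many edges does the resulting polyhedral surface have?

A 14-gonal pyramid: V=15, E=28, F=15.
Attach a dodecagonal pyramid (V=13, E=24, F=13) along a 3-gon: merge 3 vertices and 3 edges, delete both glued faces → V=25, E=49, F=26.
Attach a decagonal antiprism (V=20, E=40, F=22) along a 3-gon: merge 3 vertices and 3 edges, delete both glued faces → V=42, E=86, F=46.
Check: V − E + F = 42 − 86 + 46 = 2.

86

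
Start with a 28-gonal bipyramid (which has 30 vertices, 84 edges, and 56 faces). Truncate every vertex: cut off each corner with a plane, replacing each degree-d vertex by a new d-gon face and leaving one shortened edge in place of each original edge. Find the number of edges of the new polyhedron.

252

Truncation replaces each original edge-end by a new vertex, so V′ = 2E = 168.
Each original edge survives, and each old vertex of degree d contributes d new edges; summing degrees gives Σd = 2E, so E′ = E + 2E = 3E = 252.
Each original face survives and each original vertex becomes one new face: F′ = F + V = 86.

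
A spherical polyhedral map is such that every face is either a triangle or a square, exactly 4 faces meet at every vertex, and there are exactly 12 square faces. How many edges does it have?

36

Let x be the number of triangles; then F = 12 + x.
Edge–face incidences: 2E = 4·12 + 3·x = 48 + 3x.
Every vertex has degree 4, so 4V = 2E.
Euler: V − E + F = 2 ⇒ (2E)/4 − E + (12 + x) = 2.
Multiply by 8: 2·(2E) − 4·(2E) + 8·(12 + x) = 16, i.e. 96 + 8x − 2·(48 + 3x) = 16.
Collecting terms: 2x = 16, so x = 8.
Then 2E = 48 + 3·8 = 72, so E = 36, V = 2E/4 = 18, F = 12 + 8 = 20.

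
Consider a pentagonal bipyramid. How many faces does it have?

A bipyramid over an n-gon has 2n triangular faces and n + 2 vertices: V = 5 + 2 = 7, E = 3·5 = 15, F = 2·5 = 10.

10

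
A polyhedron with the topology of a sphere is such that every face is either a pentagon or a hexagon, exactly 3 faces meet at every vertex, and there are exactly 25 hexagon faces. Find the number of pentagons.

Let x be the number of pentagons; then F = 25 + x.
Edge–face incidences: 2E = 6·25 + 5·x = 150 + 5x.
Every vertex has degree 3, so 3V = 2E.
Euler: V − E + F = 2 ⇒ (2E)/3 − E + (25 + x) = 2.
Multiply by 6: 2·(2E) − 3·(2E) + 6·(25 + x) = 12, i.e. 150 + 6x − (150 + 5x) = 12.
Collecting terms: x = 12.
Then 2E = 150 + 5·12 = 210, so E = 105, V = 2E/3 = 70, F = 25 + 12 = 37.

12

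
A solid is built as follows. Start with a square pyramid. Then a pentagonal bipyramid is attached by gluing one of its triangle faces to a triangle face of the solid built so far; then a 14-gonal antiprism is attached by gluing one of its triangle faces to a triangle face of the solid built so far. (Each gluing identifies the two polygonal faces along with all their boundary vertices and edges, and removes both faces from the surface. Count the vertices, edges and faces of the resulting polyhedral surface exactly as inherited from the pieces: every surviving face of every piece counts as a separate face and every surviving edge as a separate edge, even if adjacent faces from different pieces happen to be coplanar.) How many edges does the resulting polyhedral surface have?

73

A square pyramid: V=5, E=8, F=5.
Attach a pentagonal bipyramid (V=7, E=15, F=10) along a 3-gon: merge 3 vertices and 3 edges, delete both glued faces → V=9, E=20, F=13.
Attach a 14-gonal antiprism (V=28, E=56, F=30) along a 3-gon: merge 3 vertices and 3 edges, delete both glued faces → V=34, E=73, F=41.
Check: V − E + F = 34 − 73 + 41 = 2.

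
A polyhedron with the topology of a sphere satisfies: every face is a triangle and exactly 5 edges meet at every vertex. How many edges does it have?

30

Each face has 3 edges and each edge borders two faces, so 2E = 3F.
Each vertex has degree 5, so 5V = 2E and hence V = 3F/5.
Euler: V − E + F = 2 ⇒ (3F/5) − (3F/2) + F = 2.
Multiply by 10: (6 − 15 + 10)F = 20, i.e. 1F = 20.
So F = 20, E = 3·20/2 = 30, V = 3·20/5 = 12.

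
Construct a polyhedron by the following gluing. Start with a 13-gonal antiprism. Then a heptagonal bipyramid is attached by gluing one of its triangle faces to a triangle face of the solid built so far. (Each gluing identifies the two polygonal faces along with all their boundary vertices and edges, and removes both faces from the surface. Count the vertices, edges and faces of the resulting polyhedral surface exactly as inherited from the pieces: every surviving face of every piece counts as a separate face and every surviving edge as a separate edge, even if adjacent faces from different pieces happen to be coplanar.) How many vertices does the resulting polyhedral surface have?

32

A 13-gonal antiprism: V=26, E=52, F=28.
Attach a heptagonal bipyramid (V=9, E=21, F=14) along a 3-gon: merge 3 vertices and 3 edges, delete both glued faces → V=32, E=70, F=40.
Check: V − E + F = 32 − 70 + 40 = 2.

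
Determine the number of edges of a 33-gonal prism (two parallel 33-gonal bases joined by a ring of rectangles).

A prism on an n-gon has two n-gon bases and n rectangular sides: V = 2·33 = 66, E = 3·33 = 99, F = 33 + 2 = 35.

99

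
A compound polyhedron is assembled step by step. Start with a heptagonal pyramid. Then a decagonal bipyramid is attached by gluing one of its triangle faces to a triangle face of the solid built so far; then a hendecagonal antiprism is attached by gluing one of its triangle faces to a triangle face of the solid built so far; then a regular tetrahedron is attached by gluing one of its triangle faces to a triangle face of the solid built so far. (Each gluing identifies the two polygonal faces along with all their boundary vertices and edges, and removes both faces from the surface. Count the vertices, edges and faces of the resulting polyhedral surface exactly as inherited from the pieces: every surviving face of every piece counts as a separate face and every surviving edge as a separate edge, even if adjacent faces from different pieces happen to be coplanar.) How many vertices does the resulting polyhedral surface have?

A heptagonal pyramid: V=8, E=14, F=8.
Attach a decagonal bipyramid (V=12, E=30, F=20) along a 3-gon: merge 3 vertices and 3 edges, delete both glued faces → V=17, E=41, F=26.
Attach a hendecagonal antiprism (V=22, E=44, F=24) along a 3-gon: merge 3 vertices and 3 edges, delete both glued faces → V=36, E=82, F=48.
Attach a regular tetrahedron (V=4, E=6, F=4) along a 3-gon: merge 3 vertices and 3 edges, delete both glued faces → V=37, E=85, F=50.
Check: V − E + F = 37 − 85 + 50 = 2.

37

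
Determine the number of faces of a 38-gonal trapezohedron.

76

The n-trapezohedron (dual of the n-antiprism) has V = 2·38 + 2 = 78, E = 4·38 = 152, F = 2·38 = 76.
Check: V − E + F = 78 − 152 + 76 = 2.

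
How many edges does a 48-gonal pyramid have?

96

A pyramid on an n-gon base has one n-gon and n triangles: V = 48 + 1 = 49, E = 2·48 = 96, F = 48 + 1 = 49.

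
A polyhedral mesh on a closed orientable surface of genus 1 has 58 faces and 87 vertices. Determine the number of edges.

For a closed orientable surface of genus 1, χ = 2 − 2·1 = 0.
E = V + F − (0) = 87 + 58 − (0) = 145.

145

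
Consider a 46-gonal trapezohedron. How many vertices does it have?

The n-trapezohedron (dual of the n-antiprism) has V = 2·46 + 2 = 94, E = 4·46 = 184, F = 2·46 = 92.
Check: V − E + F = 94 − 184 + 92 = 2.

94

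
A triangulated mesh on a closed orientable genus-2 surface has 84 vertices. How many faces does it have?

χ = 2 − 2·2 = -2, and every face is a triangle so 3F = 2E.
V − E + F = -2 with E = 3F/2 gives 84 − (3/2 − 1)·F = -2, so F = 172 and E = 258.

172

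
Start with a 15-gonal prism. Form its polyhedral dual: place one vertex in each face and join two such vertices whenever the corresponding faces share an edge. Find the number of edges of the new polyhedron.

The base solid has V = 30, E = 45, F = 17.
The dual swaps V and F and preserves E: V′ = F = 17, E′ = E = 45, F′ = V = 30.

45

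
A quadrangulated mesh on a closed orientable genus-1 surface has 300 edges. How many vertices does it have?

150

χ = 2 − 2·1 = 0, and every face is a square so 4F = 2E.
F = 2E/4 = 150. Then V = 0 + E − F = 0 + 300 − 150 = 150.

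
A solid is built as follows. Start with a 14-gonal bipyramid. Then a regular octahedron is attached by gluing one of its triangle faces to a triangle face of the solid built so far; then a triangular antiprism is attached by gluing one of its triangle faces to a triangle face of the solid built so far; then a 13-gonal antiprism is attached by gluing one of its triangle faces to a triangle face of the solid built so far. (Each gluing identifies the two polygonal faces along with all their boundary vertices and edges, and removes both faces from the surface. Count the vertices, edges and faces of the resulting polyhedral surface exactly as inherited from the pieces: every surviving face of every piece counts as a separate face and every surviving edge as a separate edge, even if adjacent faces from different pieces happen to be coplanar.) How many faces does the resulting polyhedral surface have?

66

A 14-gonal bipyramid: V=16, E=42, F=28.
Attach a regular octahedron (V=6, E=12, F=8) along a 3-gon: merge 3 vertices and 3 edges, delete both glued faces → V=19, E=51, F=34.
Attach a triangular antiprism (V=6, E=12, F=8) along a 3-gon: merge 3 vertices and 3 edges, delete both glued faces → V=22, E=60, F=40.
Attach a 13-gonal antiprism (V=26, E=52, F=28) along a 3-gon: merge 3 vertices and 3 edges, delete both glued faces → V=45, E=109, F=66.
Check: V − E + F = 45 − 109 + 66 = 2.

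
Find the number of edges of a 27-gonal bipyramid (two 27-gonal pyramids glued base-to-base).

81

A bipyramid over an n-gon has 2n triangular faces and n + 2 vertices: V = 27 + 2 = 29, E = 3·27 = 81, F = 2·27 = 54.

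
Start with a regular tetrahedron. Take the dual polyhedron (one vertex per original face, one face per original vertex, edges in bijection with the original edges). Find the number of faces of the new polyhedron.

4

The base solid has V = 4, E = 6, F = 4.
The dual swaps V and F and preserves E: V′ = F = 4, E′ = E = 6, F′ = V = 4.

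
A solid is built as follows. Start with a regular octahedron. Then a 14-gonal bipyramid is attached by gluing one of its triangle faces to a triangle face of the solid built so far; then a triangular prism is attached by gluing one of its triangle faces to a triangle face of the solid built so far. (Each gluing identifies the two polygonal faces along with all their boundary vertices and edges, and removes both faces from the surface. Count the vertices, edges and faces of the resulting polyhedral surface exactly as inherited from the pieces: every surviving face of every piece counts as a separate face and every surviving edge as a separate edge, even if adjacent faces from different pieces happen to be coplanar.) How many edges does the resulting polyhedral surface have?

A regular octahedron: V=6, E=12, F=8.
Attach a 14-gonal bipyramid (V=16, E=42, F=28) along a 3-gon: merge 3 vertices and 3 edges, delete both glued faces → V=19, E=51, F=34.
Attach a triangular prism (V=6, E=9, F=5) along a 3-gon: merge 3 vertices and 3 edges, delete both glued faces → V=22, E=57, F=37.
Check: V − E + F = 22 − 57 + 37 = 2.

57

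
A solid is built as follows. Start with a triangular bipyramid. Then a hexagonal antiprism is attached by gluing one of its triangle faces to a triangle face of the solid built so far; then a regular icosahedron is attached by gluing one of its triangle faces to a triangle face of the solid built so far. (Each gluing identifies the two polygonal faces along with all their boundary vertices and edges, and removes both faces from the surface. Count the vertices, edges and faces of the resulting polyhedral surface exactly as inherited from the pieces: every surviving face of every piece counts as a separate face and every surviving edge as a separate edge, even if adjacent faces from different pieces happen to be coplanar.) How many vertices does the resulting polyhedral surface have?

A triangular bipyramid: V=5, E=9, F=6.
Attach a hexagonal antiprism (V=12, E=24, F=14) along a 3-gon: merge 3 vertices and 3 edges, delete both glued faces → V=14, E=30, F=18.
Attach a regular icosahedron (V=12, E=30, F=20) along a 3-gon: merge 3 vertices and 3 edges, delete both glued faces → V=23, E=57, F=36.
Check: V − E + F = 23 − 57 + 36 = 2.

23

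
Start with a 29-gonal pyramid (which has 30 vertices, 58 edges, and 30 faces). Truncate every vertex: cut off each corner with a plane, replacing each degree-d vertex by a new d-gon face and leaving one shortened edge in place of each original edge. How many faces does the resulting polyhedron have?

60

Truncation replaces each original edge-end by a new vertex, so V′ = 2E = 116.
Each original edge survives, and each old vertex of degree d contributes d new edges; summing degrees gives Σd = 2E, so E′ = E + 2E = 3E = 174.
Each original face survives and each original vertex becomes one new face: F′ = F + V = 60.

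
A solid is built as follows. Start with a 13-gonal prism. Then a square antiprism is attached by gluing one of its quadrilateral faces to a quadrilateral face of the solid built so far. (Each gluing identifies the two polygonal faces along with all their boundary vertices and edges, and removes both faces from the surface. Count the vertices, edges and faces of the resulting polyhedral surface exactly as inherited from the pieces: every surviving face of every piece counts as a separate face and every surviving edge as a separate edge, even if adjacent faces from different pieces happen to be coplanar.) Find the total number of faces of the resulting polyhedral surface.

A 13-gonal prism: V=26, E=39, F=15.
Attach a square antiprism (V=8, E=16, F=10) along a 4-gon: merge 4 vertices and 4 edges, delete both glued faces → V=30, E=51, F=23.
Check: V − E + F = 30 − 51 + 23 = 2.

23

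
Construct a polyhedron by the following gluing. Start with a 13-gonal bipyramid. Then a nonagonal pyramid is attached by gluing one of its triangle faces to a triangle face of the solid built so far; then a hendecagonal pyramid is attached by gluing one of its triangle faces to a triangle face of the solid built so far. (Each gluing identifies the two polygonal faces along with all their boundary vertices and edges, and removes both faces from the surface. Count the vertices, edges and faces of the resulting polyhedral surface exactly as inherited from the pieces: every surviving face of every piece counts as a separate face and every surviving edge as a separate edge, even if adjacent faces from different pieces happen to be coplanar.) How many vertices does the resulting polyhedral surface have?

A 13-gonal bipyramid: V=15, E=39, F=26.
Attach a nonagonal pyramid (V=10, E=18, F=10) along a 3-gon: merge 3 vertices and 3 edges, delete both glued faces → V=22, E=54, F=34.
Attach a hendecagonal pyramid (V=12, E=22, F=12) along a 3-gon: merge 3 vertices and 3 edges, delete both glued faces → V=31, E=73, F=44.
Check: V − E + F = 31 − 73 + 44 = 2.

31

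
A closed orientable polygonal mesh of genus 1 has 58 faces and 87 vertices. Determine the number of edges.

145

For a closed orientable surface of genus 1, χ = 2 − 2·1 = 0.
E = V + F − (0) = 87 + 58 − (0) = 145.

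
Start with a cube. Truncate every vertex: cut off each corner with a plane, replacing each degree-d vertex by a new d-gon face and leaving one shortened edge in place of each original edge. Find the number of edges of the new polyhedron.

The base solid has V = 8, E = 12, F = 6.
Truncation replaces each original edge-end by a new vertex, so V′ = 2E = 24.
Each original edge survives, and each old vertex of degree d contributes d new edges; summing degrees gives Σd = 2E, so E′ = E + 2E = 3E = 36.
Each original face survives and each original vertex becomes one new face: F′ = F + V = 14.

36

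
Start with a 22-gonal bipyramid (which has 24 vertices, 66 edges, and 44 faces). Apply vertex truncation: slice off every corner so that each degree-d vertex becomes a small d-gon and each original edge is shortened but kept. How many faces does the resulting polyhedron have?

68

Truncation replaces each original edge-end by a new vertex, so V′ = 2E = 132.
Each original edge survives, and each old vertex of degree d contributes d new edges; summing degrees gives Σd = 2E, so E′ = E + 2E = 3E = 198.
Each original face survives and each original vertex becomes one new face: F′ = F + V = 68.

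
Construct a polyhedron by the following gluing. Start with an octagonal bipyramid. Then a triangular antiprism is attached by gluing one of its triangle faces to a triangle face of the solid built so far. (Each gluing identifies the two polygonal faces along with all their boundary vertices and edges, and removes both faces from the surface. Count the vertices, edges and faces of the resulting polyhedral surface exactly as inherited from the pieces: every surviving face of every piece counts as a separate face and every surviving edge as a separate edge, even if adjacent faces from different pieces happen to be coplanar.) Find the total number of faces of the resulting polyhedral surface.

An octagonal bipyramid: V=10, E=24, F=16.
Attach a triangular antiprism (V=6, E=12, F=8) along a 3-gon: merge 3 vertices and 3 edges, delete both glued faces → V=13, E=33, F=22.
Check: V − E + F = 13 − 33 + 22 = 2.

22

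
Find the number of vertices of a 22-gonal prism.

44

A prism on an n-gon has two n-gon bases and n rectangular sides: V = 2·22 = 44, E = 3·22 = 66, F = 22 + 2 = 24.
Check: V − E + F = 44 − 66 + 24 = 2.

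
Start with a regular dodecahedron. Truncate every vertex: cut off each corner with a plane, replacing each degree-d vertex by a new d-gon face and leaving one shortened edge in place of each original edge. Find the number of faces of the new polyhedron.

32

The base solid has V = 20, E = 30, F = 12.
Truncation replaces each original edge-end by a new vertex, so V′ = 2E = 60.
Each original edge survives, and each old vertex of degree d contributes d new edges; summing degrees gives Σd = 2E, so E′ = E + 2E = 3E = 90.
Each original face survives and each original vertex becomes one new face: F′ = F + V = 32.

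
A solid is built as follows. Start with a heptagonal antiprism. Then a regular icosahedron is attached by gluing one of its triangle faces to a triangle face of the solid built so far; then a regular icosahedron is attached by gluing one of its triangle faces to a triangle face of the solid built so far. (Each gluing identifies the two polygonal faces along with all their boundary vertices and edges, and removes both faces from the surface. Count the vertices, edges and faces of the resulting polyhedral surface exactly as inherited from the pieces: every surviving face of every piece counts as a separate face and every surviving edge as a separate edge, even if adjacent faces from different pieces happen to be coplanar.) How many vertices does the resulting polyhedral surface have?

32

A heptagonal antiprism: V=14, E=28, F=16.
Attach a regular icosahedron (V=12, E=30, F=20) along a 3-gon: merge 3 vertices and 3 edges, delete both glued faces → V=23, E=55, F=34.
Attach a regular icosahedron (V=12, E=30, F=20) along a 3-gon: merge 3 vertices and 3 edges, delete both glued faces → V=32, E=82, F=52.
Check: V − E + F = 32 − 82 + 52 = 2.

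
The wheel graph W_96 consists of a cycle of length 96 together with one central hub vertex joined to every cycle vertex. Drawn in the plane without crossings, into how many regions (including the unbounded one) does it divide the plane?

W_96 has V = 96 + 1 = 97 vertices and E = 2·96 = 192 edges.
By Euler's formula F = 2 − V + E = 2 − 97 + 192 = 97.

97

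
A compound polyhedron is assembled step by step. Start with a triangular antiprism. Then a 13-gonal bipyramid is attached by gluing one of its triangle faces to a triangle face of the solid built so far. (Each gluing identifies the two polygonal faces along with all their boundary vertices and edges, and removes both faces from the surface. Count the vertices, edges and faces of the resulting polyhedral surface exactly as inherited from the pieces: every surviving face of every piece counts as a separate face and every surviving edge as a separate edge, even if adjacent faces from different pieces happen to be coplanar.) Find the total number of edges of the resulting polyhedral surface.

48

A triangular antiprism: V=6, E=12, F=8.
Attach a 13-gonal bipyramid (V=15, E=39, F=26) along a 3-gon: merge 3 vertices and 3 edges, delete both glued faces → V=18, E=48, F=32.
Check: V − E + F = 18 − 48 + 32 = 2.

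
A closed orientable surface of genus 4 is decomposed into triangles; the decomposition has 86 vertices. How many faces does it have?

χ = 2 − 2·4 = -6, and every face is a triangle so 3F = 2E.
V − E + F = -6 with E = 3F/2 gives 86 − (3/2 − 1)·F = -6, so F = 184 and E = 276.

184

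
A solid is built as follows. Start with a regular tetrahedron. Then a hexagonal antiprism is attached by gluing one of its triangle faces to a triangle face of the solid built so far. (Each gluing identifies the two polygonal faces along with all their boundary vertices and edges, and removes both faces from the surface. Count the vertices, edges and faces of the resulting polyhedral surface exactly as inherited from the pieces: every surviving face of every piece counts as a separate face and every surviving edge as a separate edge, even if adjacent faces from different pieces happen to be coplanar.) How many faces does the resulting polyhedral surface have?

16

A regular tetrahedron: V=4, E=6, F=4.
Attach a hexagonal antiprism (V=12, E=24, F=14) along a 3-gon: merge 3 vertices and 3 edges, delete both glued faces → V=13, E=27, F=16.
Check: V − E + F = 13 − 27 + 16 = 2.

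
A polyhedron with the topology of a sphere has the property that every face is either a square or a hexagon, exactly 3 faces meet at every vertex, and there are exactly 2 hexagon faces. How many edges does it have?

Let x be the number of squares; then F = 2 + x.
Edge–face incidences: 2E = 6·2 + 4·x = 12 + 4x.
Every vertex has degree 3, so 3V = 2E.
Euler: V − E + F = 2 ⇒ (2E)/3 − E + (2 + x) = 2.
Multiply by 6: 2·(2E) − 3·(2E) + 6·(2 + x) = 12, i.e. 12 + 6x − (12 + 4x) = 12.
Collecting terms: 2x = 12, so x = 6.
Then 2E = 12 + 4·6 = 36, so E = 18, V = 2E/3 = 12, F = 2 + 6 = 8.

18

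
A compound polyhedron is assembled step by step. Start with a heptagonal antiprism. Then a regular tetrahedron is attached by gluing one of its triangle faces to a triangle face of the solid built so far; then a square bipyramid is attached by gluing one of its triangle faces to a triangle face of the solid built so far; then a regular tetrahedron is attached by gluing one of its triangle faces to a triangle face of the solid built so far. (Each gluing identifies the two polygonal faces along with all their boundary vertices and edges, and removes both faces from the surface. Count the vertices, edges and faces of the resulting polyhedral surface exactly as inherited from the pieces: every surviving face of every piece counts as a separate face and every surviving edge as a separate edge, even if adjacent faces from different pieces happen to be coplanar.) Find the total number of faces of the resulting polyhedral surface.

26

A heptagonal antiprism: V=14, E=28, F=16.
Attach a regular tetrahedron (V=4, E=6, F=4) along a 3-gon: merge 3 vertices and 3 edges, delete both glued faces → V=15, E=31, F=18.
Attach a square bipyramid (V=6, E=12, F=8) along a 3-gon: merge 3 vertices and 3 edges, delete both glued faces → V=18, E=40, F=24.
Attach a regular tetrahedron (V=4, E=6, F=4) along a 3-gon: merge 3 vertices and 3 edges, delete both glued faces → V=19, E=43, F=26.
Check: V − E + F = 19 − 43 + 26 = 2.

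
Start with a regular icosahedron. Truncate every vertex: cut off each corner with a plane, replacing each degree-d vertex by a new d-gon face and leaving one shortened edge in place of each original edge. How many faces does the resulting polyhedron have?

The base solid has V = 12, E = 30, F = 20.
Truncation replaces each original edge-end by a new vertex, so V′ = 2E = 60.
Each original edge survives, and each old vertex of degree d contributes d new edges; summing degrees gives Σd = 2E, so E′ = E + 2E = 3E = 90.
Each original face survives and each original vertex becomes one new face: F′ = F + V = 32.

32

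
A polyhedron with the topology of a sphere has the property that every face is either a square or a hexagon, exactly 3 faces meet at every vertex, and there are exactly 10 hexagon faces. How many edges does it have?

42

Let x be the number of squares; then F = 10 + x.
Edge–face incidences: 2E = 6·10 + 4·x = 60 + 4x.
Every vertex has degree 3, so 3V = 2E.
Euler: V − E + F = 2 ⇒ (2E)/3 − E + (10 + x) = 2.
Multiply by 6: 2·(2E) − 3·(2E) + 6·(10 + x) = 12, i.e. 60 + 6x − (60 + 4x) = 12.
Collecting terms: 2x = 12, so x = 6.
Then 2E = 60 + 4·6 = 84, so E = 42, V = 2E/3 = 28, F = 10 + 6 = 16.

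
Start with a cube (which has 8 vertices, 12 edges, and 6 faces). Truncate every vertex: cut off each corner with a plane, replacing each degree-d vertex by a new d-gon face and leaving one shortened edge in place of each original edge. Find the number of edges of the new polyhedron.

36

Truncation replaces each original edge-end by a new vertex, so V′ = 2E = 24.
Each original edge survives, and each old vertex of degree d contributes d new edges; summing degrees gives Σd = 2E, so E′ = E + 2E = 3E = 36.
Each original face survives and each original vertex becomes one new face: F′ = F + V = 14.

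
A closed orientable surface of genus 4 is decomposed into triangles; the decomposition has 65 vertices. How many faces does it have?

χ = 2 − 2·4 = -6, and every face is a triangle so 3F = 2E.
V − E + F = -6 with E = 3F/2 gives 65 − (3/2 − 1)·F = -6, so F = 142 and E = 213.

142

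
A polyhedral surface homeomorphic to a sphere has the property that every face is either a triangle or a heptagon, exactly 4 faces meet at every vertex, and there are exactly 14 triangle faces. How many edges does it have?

Let x be the number of heptagons; then F = 14 + x.
Edge–face incidences: 2E = 3·14 + 7·x = 42 + 7x.
Every vertex has degree 4, so 4V = 2E.
Euler: V − E + F = 2 ⇒ (2E)/4 − E + (14 + x) = 2.
Multiply by 8: 2·(2E) − 4·(2E) + 8·(14 + x) = 16, i.e. 112 + 8x − 2·(42 + 7x) = 16.
Collecting terms: −6x + 28 = 16, so −6x = −12, so x = 2.
Then 2E = 42 + 7·2 = 56, so E = 28, V = 2E/4 = 14, F = 14 + 2 = 16.

28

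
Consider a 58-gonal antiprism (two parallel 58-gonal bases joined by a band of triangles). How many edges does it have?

An antiprism on an n-gon has two n-gon caps and 2n triangles: V = 2·58 = 116, E = 4·58 = 232, F = 2·58 + 2 = 118.

232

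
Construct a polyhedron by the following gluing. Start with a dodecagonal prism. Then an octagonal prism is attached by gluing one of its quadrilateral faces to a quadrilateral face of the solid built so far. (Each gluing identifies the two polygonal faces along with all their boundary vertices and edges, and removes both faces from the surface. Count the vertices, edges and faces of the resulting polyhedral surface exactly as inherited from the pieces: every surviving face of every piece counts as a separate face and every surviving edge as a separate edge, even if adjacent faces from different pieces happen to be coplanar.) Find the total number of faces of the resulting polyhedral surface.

22

A dodecagonal prism: V=24, E=36, F=14.
Attach an octagonal prism (V=16, E=24, F=10) along a 4-gon: merge 4 vertices and 4 edges, delete both glued faces → V=36, E=56, F=22.
Check: V − E + F = 36 − 56 + 22 = 2.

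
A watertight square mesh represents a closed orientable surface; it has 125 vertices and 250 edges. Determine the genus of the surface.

Every face is a square and each edge borders two faces, so 4F = 2·250, giving F = 125.
χ = V − E + F = 125 − 250 + 125 = 0.
For a closed orientable surface χ = 2 − 2g, so g = (2 − (0))/2 = 1.

1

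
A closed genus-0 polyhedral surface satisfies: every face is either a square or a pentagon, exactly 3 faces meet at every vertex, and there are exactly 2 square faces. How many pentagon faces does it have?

Let x be the number of pentagons; then F = 2 + x.
Edge–face incidences: 2E = 4·2 + 5·x = 8 + 5x.
Every vertex has degree 3, so 3V = 2E.
Euler: V − E + F = 2 ⇒ (2E)/3 − E + (2 + x) = 2.
Multiply by 6: 2·(2E) − 3·(2E) + 6·(2 + x) = 12, i.e. 12 + 6x − (8 + 5x) = 12.
Collecting terms: x + 4 = 12, so x = 8.
Then 2E = 8 + 5·8 = 48, so E = 24, V = 2E/3 = 16, F = 2 + 8 = 10.

8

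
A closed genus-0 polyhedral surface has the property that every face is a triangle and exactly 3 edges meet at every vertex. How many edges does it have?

6

Each face has 3 edges and each edge borders two faces, so 2E = 3F.
Each vertex has degree 3, so 3V = 2E and hence V = 3F/3.
Euler: V − E + F = 2 ⇒ (3F/3) − (3F/2) + F = 2.
Multiply by 6: (6 − 9 + 6)F = 12, i.e. 3F = 12.
So F = 4, E = 3·4/2 = 6, V = 3·4/3 = 4.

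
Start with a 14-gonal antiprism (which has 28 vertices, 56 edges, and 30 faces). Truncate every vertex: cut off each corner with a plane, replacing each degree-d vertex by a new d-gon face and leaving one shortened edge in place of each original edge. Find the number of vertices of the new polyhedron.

112

Truncation replaces each original edge-end by a new vertex, so V′ = 2E = 112.
Each original edge survives, and each old vertex of degree d contributes d new edges; summing degrees gives Σd = 2E, so E′ = E + 2E = 3E = 168.
Each original face survives and each original vertex becomes one new face: F′ = F + V = 58.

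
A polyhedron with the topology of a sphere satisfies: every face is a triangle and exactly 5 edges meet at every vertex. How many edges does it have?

Each face has 3 edges and each edge borders two faces, so 2E = 3F.
Each vertex has degree 5, so 5V = 2E and hence V = 3F/5.
Euler: V − E + F = 2 ⇒ (3F/5) − (3F/2) + F = 2.
Multiply by 10: (6 − 15 + 10)F = 20, i.e. 1F = 20.
So F = 20, E = 3·20/2 = 30, V = 3·20/5 = 12.

30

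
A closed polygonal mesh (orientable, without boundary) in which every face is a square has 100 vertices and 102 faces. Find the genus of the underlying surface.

Every face is a square, so 2E = 4·102 = 408, giving E = 204.
χ = V − E + F = 100 − 204 + 102 = -2.
For a closed orientable surface χ = 2 − 2g, so g = (2 − (-2))/2 = 2.

2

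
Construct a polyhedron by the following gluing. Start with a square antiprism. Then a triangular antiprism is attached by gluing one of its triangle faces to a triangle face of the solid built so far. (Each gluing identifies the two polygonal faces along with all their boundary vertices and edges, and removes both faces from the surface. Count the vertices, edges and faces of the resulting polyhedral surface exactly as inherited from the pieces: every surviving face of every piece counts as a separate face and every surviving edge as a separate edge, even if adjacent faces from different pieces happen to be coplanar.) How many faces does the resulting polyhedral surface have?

A square antiprism: V=8, E=16, F=10.
Attach a triangular antiprism (V=6, E=12, F=8) along a 3-gon: merge 3 vertices and 3 edges, delete both glued faces → V=11, E=25, F=16.
Check: V − E + F = 11 − 25 + 16 = 2.

16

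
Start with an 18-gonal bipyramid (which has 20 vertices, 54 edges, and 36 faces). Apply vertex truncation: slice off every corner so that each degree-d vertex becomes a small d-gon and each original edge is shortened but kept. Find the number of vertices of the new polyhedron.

Truncation replaces each original edge-end by a new vertex, so V′ = 2E = 108.
Each original edge survives, and each old vertex of degree d contributes d new edges; summing degrees gives Σd = 2E, so E′ = E + 2E = 3E = 162.
Each original face survives and each original vertex becomes one new face: F′ = F + V = 56.

108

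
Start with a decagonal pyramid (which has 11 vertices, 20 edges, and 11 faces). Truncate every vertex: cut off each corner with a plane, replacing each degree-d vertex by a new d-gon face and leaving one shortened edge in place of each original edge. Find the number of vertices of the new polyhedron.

40

Truncation replaces each original edge-end by a new vertex, so V′ = 2E = 40.
Each original edge survives, and each old vertex of degree d contributes d new edges; summing degrees gives Σd = 2E, so E′ = E + 2E = 3E = 60.
Each original face survives and each original vertex becomes one new face: F′ = F + V = 22.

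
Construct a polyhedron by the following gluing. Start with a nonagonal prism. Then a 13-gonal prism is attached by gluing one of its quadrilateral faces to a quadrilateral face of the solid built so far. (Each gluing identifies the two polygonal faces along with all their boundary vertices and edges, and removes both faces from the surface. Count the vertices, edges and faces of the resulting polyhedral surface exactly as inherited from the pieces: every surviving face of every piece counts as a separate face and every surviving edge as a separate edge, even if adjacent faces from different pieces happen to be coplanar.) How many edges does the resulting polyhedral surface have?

62

A nonagonal prism: V=18, E=27, F=11.
Attach a 13-gonal prism (V=26, E=39, F=15) along a 4-gon: merge 4 vertices and 4 edges, delete both glued faces → V=40, E=62, F=24.
Check: V − E + F = 40 − 62 + 24 = 2.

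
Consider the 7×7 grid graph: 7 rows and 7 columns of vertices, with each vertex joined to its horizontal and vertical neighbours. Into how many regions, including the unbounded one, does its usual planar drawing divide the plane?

The grid has V = 7·7 = 49 vertices and E = 7·6 + 7·6 = 84 edges.
F = 2 − V + E = 2 − 49 + 84 = 37.

37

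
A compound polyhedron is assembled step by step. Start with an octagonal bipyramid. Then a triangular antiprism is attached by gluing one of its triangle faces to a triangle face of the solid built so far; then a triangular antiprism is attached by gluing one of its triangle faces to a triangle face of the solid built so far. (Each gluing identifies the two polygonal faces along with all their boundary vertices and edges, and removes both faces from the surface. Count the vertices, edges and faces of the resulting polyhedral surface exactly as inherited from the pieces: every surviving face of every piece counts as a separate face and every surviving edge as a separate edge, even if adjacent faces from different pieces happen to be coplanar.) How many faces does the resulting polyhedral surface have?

28

An octagonal bipyramid: V=10, E=24, F=16.
Attach a triangular antiprism (V=6, E=12, F=8) along a 3-gon: merge 3 vertices and 3 edges, delete both glued faces → V=13, E=33, F=22.
Attach a triangular antiprism (V=6, E=12, F=8) along a 3-gon: merge 3 vertices and 3 edges, delete both glued faces → V=16, E=42, F=28.
Check: V − E + F = 16 − 42 + 28 = 2.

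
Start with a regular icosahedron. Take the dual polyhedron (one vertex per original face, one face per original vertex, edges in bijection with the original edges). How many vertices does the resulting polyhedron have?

The base solid has V = 12, E = 30, F = 20.
The dual swaps V and F and preserves E: V′ = F = 20, E′ = E = 30, F′ = V = 12.

20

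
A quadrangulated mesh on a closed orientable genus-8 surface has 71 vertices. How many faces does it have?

χ = 2 − 2·8 = -14, and every face is a square so 4F = 2E.
V − E + F = -14 with E = 4F/2 gives 71 − (4/2 − 1)·F = -14, so F = 85 and E = 170.

85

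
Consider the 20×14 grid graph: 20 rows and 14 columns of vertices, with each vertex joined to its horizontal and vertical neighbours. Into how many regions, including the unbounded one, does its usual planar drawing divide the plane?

The grid has V = 20·14 = 280 vertices and E = 20·13 + 14·19 = 526 edges.
F = 2 − V + E = 2 − 280 + 526 = 248.

248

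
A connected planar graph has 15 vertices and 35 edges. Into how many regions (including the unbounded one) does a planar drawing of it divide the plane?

22

Euler's formula for a connected plane graph: V − E + F = 2, so F = 2 − 15 + 35 = 22.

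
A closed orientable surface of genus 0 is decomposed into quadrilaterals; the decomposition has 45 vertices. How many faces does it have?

43

χ = 2 − 2·0 = 2, and every face is a square so 4F = 2E.
V − E + F = 2 with E = 4F/2 gives 45 − (4/2 − 1)·F = 2, so F = 43 and E = 86.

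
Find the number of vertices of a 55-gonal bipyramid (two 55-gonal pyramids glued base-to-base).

A bipyramid over an n-gon has 2n triangular faces and n + 2 vertices: V = 55 + 2 = 57, E = 3·55 = 165, F = 2·55 = 110.

57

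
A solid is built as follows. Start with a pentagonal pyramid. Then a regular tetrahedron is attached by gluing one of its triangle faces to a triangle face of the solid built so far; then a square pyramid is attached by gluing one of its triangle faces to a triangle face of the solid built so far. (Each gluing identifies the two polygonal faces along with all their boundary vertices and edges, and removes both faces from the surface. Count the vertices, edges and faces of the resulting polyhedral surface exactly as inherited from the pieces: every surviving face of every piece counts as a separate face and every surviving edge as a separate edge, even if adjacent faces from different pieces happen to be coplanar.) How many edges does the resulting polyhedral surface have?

A pentagonal pyramid: V=6, E=10, F=6.
Attach a regular tetrahedron (V=4, E=6, F=4) along a 3-gon: merge 3 vertices and 3 edges, delete both glued faces → V=7, E=13, F=8.
Attach a square pyramid (V=5, E=8, F=5) along a 3-gon: merge 3 vertices and 3 edges, delete both glued faces → V=9, E=18, F=11.
Check: V − E + F = 9 − 18 + 11 = 2.

18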